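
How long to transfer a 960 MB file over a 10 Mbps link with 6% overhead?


Effective throughput = 10 * (1 - 6/100) = 9.4 Mbps
File size in Mb = 960 * 8 = 7680 Mb
Time = 7680 / 9.4
Time = 817.0213 seconds


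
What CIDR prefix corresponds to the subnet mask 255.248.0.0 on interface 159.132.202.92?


Binary: 11111111.11111000.00000000.00000000
Count leading 1s
Prefix: /13


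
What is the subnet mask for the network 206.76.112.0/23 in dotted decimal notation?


/23 means 23 network bits, 9 host bits
Binary: 11111111111111111111111000000000
Mask: 255.255.254.0


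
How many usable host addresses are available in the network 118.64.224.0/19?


Host bits = 32 - 19 = 13
Total addresses = 2^13 = 8192
Usable = total - 2 (network and broadcast)
Usable hosts: 8190


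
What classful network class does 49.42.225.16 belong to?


First octet: 49
Binary: 00110001
0xxxxxxx -> Class A (1-126)
Class A, default mask 255.0.0.0 (/8)


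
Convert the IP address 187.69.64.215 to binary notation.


187 = 10111011
69 = 01000101
64 = 01000000
215 = 11010111
Binary: 10111011.01000101.01000000.11010111


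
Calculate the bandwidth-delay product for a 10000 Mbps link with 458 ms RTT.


BDP = bandwidth * RTT
= 10000 Mbps * 458 ms
= 10000 * 1e6 * 458 / 1000 bits
= 4580000000 bits
= 572500000 bytes
= 559082.0312 KB
BDP = 4580000000 bits (572500000 bytes)


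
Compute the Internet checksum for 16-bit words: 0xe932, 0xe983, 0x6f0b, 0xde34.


Sum all words (with carry folding):
+ 0xe932 = 0xe932
+ 0xe983 = 0xd2b6
+ 0x6f0b = 0x41c2
+ 0xde34 = 0x1ff7
One's complement: ~0x1ff7
Checksum = 0xe008


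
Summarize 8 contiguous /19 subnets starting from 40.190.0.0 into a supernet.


Original prefix: /19
Number of subnets: 8 = 2^3
New prefix = 19 - 3 = 16
Supernet: 40.190.0.0/16


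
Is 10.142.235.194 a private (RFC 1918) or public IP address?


RFC 1918 private ranges:
  10.0.0.0/8 (10.0.0.0 - 10.255.255.255)
  172.16.0.0/12 (172.16.0.0 - 172.31.255.255)
  192.168.0.0/16 (192.168.0.0 - 192.168.255.255)
Private (in 10.0.0.0/8)


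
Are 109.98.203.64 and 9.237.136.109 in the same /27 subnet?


Mask: 255.255.255.224
109.98.203.64 AND mask = 109.98.203.64
9.237.136.109 AND mask = 9.237.136.96
No, different subnets (109.98.203.64 vs 9.237.136.96)


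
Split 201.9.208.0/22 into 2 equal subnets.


New prefix = 22 + 1 = 23
Each subnet has 512 addresses
  201.9.208.0/23
  201.9.210.0/23
Subnets: 201.9.208.0/23, 201.9.210.0/23


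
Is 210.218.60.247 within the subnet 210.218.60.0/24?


Subnet network: 210.218.60.0
Test IP AND mask: 210.218.60.0
Yes, 210.218.60.247 is in 210.218.60.0/24


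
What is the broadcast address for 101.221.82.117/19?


Network: 101.221.64.0/19
Host bits = 13
Set all host bits to 1:
Broadcast: 101.221.95.255


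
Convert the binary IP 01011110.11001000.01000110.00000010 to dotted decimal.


01011110 = 94
11001000 = 200
01000110 = 70
00000010 = 2
IP: 94.200.70.2


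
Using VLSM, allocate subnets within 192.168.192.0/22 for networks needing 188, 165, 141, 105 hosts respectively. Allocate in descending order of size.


188 hosts -> /24 (254 usable): 192.168.192.0/24
165 hosts -> /24 (254 usable): 192.168.193.0/24
141 hosts -> /24 (254 usable): 192.168.194.0/24
105 hosts -> /25 (126 usable): 192.168.195.0/25
Allocation: 192.168.192.0/24 (188 hosts, 254 usable); 192.168.193.0/24 (165 hosts, 254 usable); 192.168.194.0/24 (141 hosts, 254 usable); 192.168.195.0/25 (105 hosts, 126 usable)


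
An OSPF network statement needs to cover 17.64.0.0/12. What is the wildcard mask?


Subnet mask: 255.240.0.0
Wildcard = 255.255.255.255 - subnet mask
255 - 255 = 0
255 - 240 = 15
255 - 0 = 255
255 - 0 = 255
Wildcard: 0.15.255.255


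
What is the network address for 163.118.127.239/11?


IP:   10100011.01110110.01111111.11101111
Mask: 11111111.11100000.00000000.00000000
AND operation:
Net:  10100011.01100000.00000000.00000000
Network: 163.96.0.0/11


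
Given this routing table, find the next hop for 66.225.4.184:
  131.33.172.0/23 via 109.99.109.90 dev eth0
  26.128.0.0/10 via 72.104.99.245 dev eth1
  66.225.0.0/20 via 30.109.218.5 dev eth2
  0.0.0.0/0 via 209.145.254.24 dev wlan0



Longest prefix match for 66.225.4.184:
  /23 131.33.172.0: no
  /10 26.128.0.0: no
  /20 66.225.0.0: MATCH
  /0 0.0.0.0: MATCH
Selected: next-hop 30.109.218.5 via eth2 (matched /20)


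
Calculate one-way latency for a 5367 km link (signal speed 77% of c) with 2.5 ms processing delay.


Speed = 0.77 * 3e5 km/s = 231000 km/s
Propagation delay = 5367 / 231000 = 0.0232 s = 23.2338 ms
Processing delay = 2.5 ms
Total one-way latency = 25.7338 ms


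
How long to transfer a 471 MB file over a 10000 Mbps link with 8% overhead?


Effective throughput = 10000 * (1 - 8/100) = 9200 Mbps
File size in Mb = 471 * 8 = 3768 Mb
Time = 3768 / 9200
Time = 0.4096 seconds


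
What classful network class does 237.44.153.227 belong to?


First octet: 237
Binary: 11101101
1110xxxx -> Class D (224-239)
Class D (multicast), default mask N/A


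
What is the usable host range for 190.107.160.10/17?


Network: 190.107.128.0
Broadcast: 190.107.255.255
First usable = network + 1
Last usable = broadcast - 1
Range: 190.107.128.1 to 190.107.255.254


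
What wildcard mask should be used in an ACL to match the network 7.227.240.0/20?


Subnet mask: 255.255.240.0
Wildcard = 255.255.255.255 - subnet mask
255 - 255 = 0
255 - 255 = 0
255 - 240 = 15
255 - 0 = 255
Wildcard: 0.0.15.255


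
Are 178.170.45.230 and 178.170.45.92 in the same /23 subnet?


Mask: 255.255.254.0
178.170.45.230 AND mask = 178.170.44.0
178.170.45.92 AND mask = 178.170.44.0
Yes, same subnet (178.170.44.0)


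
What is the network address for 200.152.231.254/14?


IP:   11001000.10011000.11100111.11111110
Mask: 11111111.11111100.00000000.00000000
AND operation:
Net:  11001000.10011000.00000000.00000000
Network: 200.152.0.0/14


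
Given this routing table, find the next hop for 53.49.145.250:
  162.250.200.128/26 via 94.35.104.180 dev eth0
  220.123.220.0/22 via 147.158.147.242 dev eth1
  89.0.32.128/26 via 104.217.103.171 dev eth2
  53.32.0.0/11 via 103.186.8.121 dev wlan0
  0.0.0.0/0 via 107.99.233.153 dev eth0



Longest prefix match for 53.49.145.250:
  /26 162.250.200.128: no
  /22 220.123.220.0: no
  /26 89.0.32.128: no
  /11 53.32.0.0: MATCH
  /0 0.0.0.0: MATCH
Selected: next-hop 103.186.8.121 via wlan0 (matched /11)


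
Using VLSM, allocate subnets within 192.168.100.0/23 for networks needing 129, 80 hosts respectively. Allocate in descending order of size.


129 hosts -> /24 (254 usable): 192.168.100.0/24
80 hosts -> /25 (126 usable): 192.168.101.0/25
Allocation: 192.168.100.0/24 (129 hosts, 254 usable); 192.168.101.0/25 (80 hosts, 126 usable)


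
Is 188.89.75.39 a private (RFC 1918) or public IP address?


RFC 1918 private ranges:
  10.0.0.0/8 (10.0.0.0 - 10.255.255.255)
  172.16.0.0/12 (172.16.0.0 - 172.31.255.255)
  192.168.0.0/16 (192.168.0.0 - 192.168.255.255)
Public (not in any RFC 1918 range)


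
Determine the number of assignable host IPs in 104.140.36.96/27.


Host bits = 32 - 27 = 5
Total addresses = 2^5 = 32
Usable = total - 2 (network and broadcast)
Usable hosts: 30


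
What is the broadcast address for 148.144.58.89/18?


Network: 148.144.0.0/18
Host bits = 14
Set all host bits to 1:
Broadcast: 148.144.63.255


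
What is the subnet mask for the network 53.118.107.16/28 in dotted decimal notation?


/28 means 28 network bits, 4 host bits
Binary: 11111111111111111111111111110000
Mask: 255.255.255.240


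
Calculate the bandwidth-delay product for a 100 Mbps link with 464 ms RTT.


BDP = bandwidth * RTT
= 100 Mbps * 464 ms
= 100 * 1e6 * 464 / 1000 bits
= 46400000 bits
= 5800000 bytes
= 5664.0625 KB
BDP = 46400000 bits (5800000 bytes)


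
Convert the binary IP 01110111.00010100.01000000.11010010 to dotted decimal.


01110111 = 119
00010100 = 20
01000000 = 64
11010010 = 210
IP: 119.20.64.210


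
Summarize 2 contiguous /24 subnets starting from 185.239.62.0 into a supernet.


Original prefix: /24
Number of subnets: 2 = 2^1
New prefix = 24 - 1 = 23
Supernet: 185.239.62.0/23


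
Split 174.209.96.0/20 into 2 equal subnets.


New prefix = 20 + 1 = 21
Each subnet has 2048 addresses
  174.209.96.0/21
  174.209.104.0/21
Subnets: 174.209.96.0/21, 174.209.104.0/21


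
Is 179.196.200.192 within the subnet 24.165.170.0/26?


Subnet network: 24.165.170.0
Test IP AND mask: 179.196.200.192
No, 179.196.200.192 is not in 24.165.170.0/26


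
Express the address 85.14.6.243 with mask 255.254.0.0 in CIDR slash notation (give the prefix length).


Binary: 11111111.11111110.00000000.00000000
Count leading 1s
Prefix: /15


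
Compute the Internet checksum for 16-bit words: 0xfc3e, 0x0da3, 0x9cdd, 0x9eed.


Sum all words (with carry folding):
+ 0xfc3e = 0xfc3e
+ 0x0da3 = 0x09e2
+ 0x9cdd = 0xa6bf
+ 0x9eed = 0x45ad
One's complement: ~0x45ad
Checksum = 0xba52


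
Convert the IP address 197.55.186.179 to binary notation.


197 = 11000101
55 = 00110111
186 = 10111010
179 = 10110011
Binary: 11000101.00110111.10111010.10110011


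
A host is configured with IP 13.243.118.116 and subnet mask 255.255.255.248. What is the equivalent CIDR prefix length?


Binary: 11111111.11111111.11111111.11111000
Count leading 1s
Prefix: /29


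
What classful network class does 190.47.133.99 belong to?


First octet: 190
Binary: 10111110
10xxxxxx -> Class B (128-191)
Class B, default mask 255.255.0.0 (/16)


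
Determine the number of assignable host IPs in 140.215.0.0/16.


Host bits = 32 - 16 = 16
Total addresses = 2^16 = 65536
Usable = total - 2 (network and broadcast)
Usable hosts: 65534


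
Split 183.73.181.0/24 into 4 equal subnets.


New prefix = 24 + 2 = 26
Each subnet has 64 addresses
  183.73.181.0/26
  183.73.181.64/26
  183.73.181.128/26
  183.73.181.192/26
Subnets: 183.73.181.0/26, 183.73.181.64/26, 183.73.181.128/26, 183.73.181.192/26


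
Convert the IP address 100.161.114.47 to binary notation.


100 = 01100100
161 = 10100001
114 = 01110010
47 = 00101111
Binary: 01100100.10100001.01110010.00101111


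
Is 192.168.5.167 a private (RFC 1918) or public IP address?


RFC 1918 private ranges:
  10.0.0.0/8 (10.0.0.0 - 10.255.255.255)
  172.16.0.0/12 (172.16.0.0 - 172.31.255.255)
  192.168.0.0/16 (192.168.0.0 - 192.168.255.255)
Private (in 192.168.0.0/16)


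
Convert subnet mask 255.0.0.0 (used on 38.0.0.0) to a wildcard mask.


Subnet mask: 255.0.0.0
Wildcard = 255.255.255.255 - subnet mask
255 - 255 = 0
255 - 0 = 255
255 - 0 = 255
255 - 0 = 255
Wildcard: 0.255.255.255


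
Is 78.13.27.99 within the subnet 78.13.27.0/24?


Subnet network: 78.13.27.0
Test IP AND mask: 78.13.27.0
Yes, 78.13.27.99 is in 78.13.27.0/24


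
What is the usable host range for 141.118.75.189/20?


Network: 141.118.64.0
Broadcast: 141.118.79.255
First usable = network + 1
Last usable = broadcast - 1
Range: 141.118.64.1 to 141.118.79.254


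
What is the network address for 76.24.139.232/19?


IP:   01001100.00011000.10001011.11101000
Mask: 11111111.11111111.11100000.00000000
AND operation:
Net:  01001100.00011000.10000000.00000000
Network: 76.24.128.0/19


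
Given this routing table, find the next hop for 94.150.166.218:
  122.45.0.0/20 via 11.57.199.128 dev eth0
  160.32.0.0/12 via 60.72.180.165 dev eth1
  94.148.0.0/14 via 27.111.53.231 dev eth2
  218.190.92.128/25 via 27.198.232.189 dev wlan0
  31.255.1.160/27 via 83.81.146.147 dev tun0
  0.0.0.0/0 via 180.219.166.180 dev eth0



Longest prefix match for 94.150.166.218:
  /20 122.45.0.0: no
  /12 160.32.0.0: no
  /14 94.148.0.0: MATCH
  /25 218.190.92.128: no
  /27 31.255.1.160: no
  /0 0.0.0.0: MATCH
Selected: next-hop 27.111.53.231 via eth2 (matched /14)


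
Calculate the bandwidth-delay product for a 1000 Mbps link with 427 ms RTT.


BDP = bandwidth * RTT
= 1000 Mbps * 427 ms
= 1000 * 1e6 * 427 / 1000 bits
= 427000000 bits
= 53375000 bytes
= 52124.0234 KB
BDP = 427000000 bits (53375000 bytes)


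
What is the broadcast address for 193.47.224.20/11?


Network: 193.32.0.0/11
Host bits = 21
Set all host bits to 1:
Broadcast: 193.63.255.255


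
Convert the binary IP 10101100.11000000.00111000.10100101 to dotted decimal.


10101100 = 172
11000000 = 192
00111000 = 56
10100101 = 165
IP: 172.192.56.165


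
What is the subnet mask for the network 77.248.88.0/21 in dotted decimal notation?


/21 means 21 network bits, 11 host bits
Binary: 11111111111111111111100000000000
Mask: 255.255.248.0


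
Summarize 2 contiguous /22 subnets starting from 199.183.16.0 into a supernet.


Original prefix: /22
Number of subnets: 2 = 2^1
New prefix = 22 - 1 = 21
Supernet: 199.183.16.0/21


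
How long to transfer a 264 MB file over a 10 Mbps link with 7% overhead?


Effective throughput = 10 * (1 - 7/100) = 9.3 Mbps
File size in Mb = 264 * 8 = 2112 Mb
Time = 2112 / 9.3
Time = 227.0968 seconds


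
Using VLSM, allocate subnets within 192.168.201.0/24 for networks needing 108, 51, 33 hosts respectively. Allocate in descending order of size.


108 hosts -> /25 (126 usable): 192.168.201.0/25
51 hosts -> /26 (62 usable): 192.168.201.128/26
33 hosts -> /26 (62 usable): 192.168.201.192/26
Allocation: 192.168.201.0/25 (108 hosts, 126 usable); 192.168.201.128/26 (51 hosts, 62 usable); 192.168.201.192/26 (33 hosts, 62 usable)


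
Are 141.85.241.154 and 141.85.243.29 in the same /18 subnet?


Mask: 255.255.192.0
141.85.241.154 AND mask = 141.85.192.0
141.85.243.29 AND mask = 141.85.192.0
Yes, same subnet (141.85.192.0)


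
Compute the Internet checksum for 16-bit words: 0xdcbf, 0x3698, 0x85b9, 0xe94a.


Sum all words (with carry folding):
+ 0xdcbf = 0xdcbf
+ 0x3698 = 0x1358
+ 0x85b9 = 0x9911
+ 0xe94a = 0x825c
One's complement: ~0x825c
Checksum = 0x7da3


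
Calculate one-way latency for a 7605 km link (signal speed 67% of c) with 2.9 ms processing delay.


Speed = 0.67 * 3e5 km/s = 201000 km/s
Propagation delay = 7605 / 201000 = 0.0378 s = 37.8358 ms
Processing delay = 2.9 ms
Total one-way latency = 40.7358 ms


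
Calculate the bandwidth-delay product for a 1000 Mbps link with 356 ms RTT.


BDP = bandwidth * RTT
= 1000 Mbps * 356 ms
= 1000 * 1e6 * 356 / 1000 bits
= 356000000 bits
= 44500000 bytes
= 43457.0312 KB
BDP = 356000000 bits (44500000 bytes)


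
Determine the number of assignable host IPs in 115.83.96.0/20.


Host bits = 32 - 20 = 12
Total addresses = 2^12 = 4096
Usable = total - 2 (network and broadcast)
Usable hosts: 4094


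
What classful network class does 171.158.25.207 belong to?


First octet: 171
Binary: 10101011
10xxxxxx -> Class B (128-191)
Class B, default mask 255.255.0.0 (/16)


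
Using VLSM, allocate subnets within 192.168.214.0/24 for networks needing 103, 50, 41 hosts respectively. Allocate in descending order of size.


103 hosts -> /25 (126 usable): 192.168.214.0/25
50 hosts -> /26 (62 usable): 192.168.214.128/26
41 hosts -> /26 (62 usable): 192.168.214.192/26
Allocation: 192.168.214.0/25 (103 hosts, 126 usable); 192.168.214.128/26 (50 hosts, 62 usable); 192.168.214.192/26 (41 hosts, 62 usable)


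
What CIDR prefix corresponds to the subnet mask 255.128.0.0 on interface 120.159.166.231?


Binary: 11111111.10000000.00000000.00000000
Count leading 1s
Prefix: /9


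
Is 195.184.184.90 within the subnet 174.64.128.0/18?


Subnet network: 174.64.128.0
Test IP AND mask: 195.184.128.0
No, 195.184.184.90 is not in 174.64.128.0/18


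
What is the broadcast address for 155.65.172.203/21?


Network: 155.65.168.0/21
Host bits = 11
Set all host bits to 1:
Broadcast: 155.65.175.255


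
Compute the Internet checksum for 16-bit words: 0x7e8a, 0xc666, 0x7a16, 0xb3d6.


Sum all words (with carry folding):
+ 0x7e8a = 0x7e8a
+ 0xc666 = 0x44f1
+ 0x7a16 = 0xbf07
+ 0xb3d6 = 0x72de
One's complement: ~0x72de
Checksum = 0x8d21


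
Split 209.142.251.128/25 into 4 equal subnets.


New prefix = 25 + 2 = 27
Each subnet has 32 addresses
  209.142.251.128/27
  209.142.251.160/27
  209.142.251.192/27
  209.142.251.224/27
Subnets: 209.142.251.128/27, 209.142.251.160/27, 209.142.251.192/27, 209.142.251.224/27


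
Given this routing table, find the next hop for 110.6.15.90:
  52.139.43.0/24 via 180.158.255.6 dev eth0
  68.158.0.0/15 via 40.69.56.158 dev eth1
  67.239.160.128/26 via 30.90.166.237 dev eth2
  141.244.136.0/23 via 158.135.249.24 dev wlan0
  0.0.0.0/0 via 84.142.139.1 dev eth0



Longest prefix match for 110.6.15.90:
  /24 52.139.43.0: no
  /15 68.158.0.0: no
  /26 67.239.160.128: no
  /23 141.244.136.0: no
  /0 0.0.0.0: MATCH
Selected: next-hop 84.142.139.1 via eth0 (matched /0)


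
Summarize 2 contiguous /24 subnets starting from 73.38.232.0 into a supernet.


Original prefix: /24
Number of subnets: 2 = 2^1
New prefix = 24 - 1 = 23
Supernet: 73.38.232.0/23


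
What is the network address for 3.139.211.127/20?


IP:   00000011.10001011.11010011.01111111
Mask: 11111111.11111111.11110000.00000000
AND operation:
Net:  00000011.10001011.11010000.00000000
Network: 3.139.208.0/20


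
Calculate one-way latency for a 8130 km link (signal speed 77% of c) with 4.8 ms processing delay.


Speed = 0.77 * 3e5 km/s = 231000 km/s
Propagation delay = 8130 / 231000 = 0.0352 s = 35.1948 ms
Processing delay = 4.8 ms
Total one-way latency = 39.9948 ms


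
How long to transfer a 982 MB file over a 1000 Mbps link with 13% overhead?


Effective throughput = 1000 * (1 - 13/100) = 870 Mbps
File size in Mb = 982 * 8 = 7856 Mb
Time = 7856 / 870
Time = 9.0299 seconds


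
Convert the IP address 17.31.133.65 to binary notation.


17 = 00010001
31 = 00011111
133 = 10000101
65 = 01000001
Binary: 00010001.00011111.10000101.01000001


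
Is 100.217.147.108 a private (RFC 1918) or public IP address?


RFC 1918 private ranges:
  10.0.0.0/8 (10.0.0.0 - 10.255.255.255)
  172.16.0.0/12 (172.16.0.0 - 172.31.255.255)
  192.168.0.0/16 (192.168.0.0 - 192.168.255.255)
Public (not in any RFC 1918 range)


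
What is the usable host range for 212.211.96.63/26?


Network: 212.211.96.0
Broadcast: 212.211.96.63
First usable = network + 1
Last usable = broadcast - 1
Range: 212.211.96.1 to 212.211.96.62


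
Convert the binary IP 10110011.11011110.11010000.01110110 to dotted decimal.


10110011 = 179
11011110 = 222
11010000 = 208
01110110 = 118
IP: 179.222.208.118


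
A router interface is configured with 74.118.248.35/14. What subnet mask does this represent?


/14 means 14 network bits, 18 host bits
Binary: 11111111111111000000000000000000
Mask: 255.252.0.0


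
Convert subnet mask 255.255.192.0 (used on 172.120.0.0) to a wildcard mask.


Subnet mask: 255.255.192.0
Wildcard = 255.255.255.255 - subnet mask
255 - 255 = 0
255 - 255 = 0
255 - 192 = 63
255 - 0 = 255
Wildcard: 0.0.63.255


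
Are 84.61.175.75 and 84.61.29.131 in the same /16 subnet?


Mask: 255.255.0.0
84.61.175.75 AND mask = 84.61.0.0
84.61.29.131 AND mask = 84.61.0.0
Yes, same subnet (84.61.0.0)


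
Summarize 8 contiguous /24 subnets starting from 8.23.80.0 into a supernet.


Original prefix: /24
Number of subnets: 8 = 2^3
New prefix = 24 - 3 = 21
Supernet: 8.23.80.0/21


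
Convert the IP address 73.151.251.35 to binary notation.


73 = 01001001
151 = 10010111
251 = 11111011
35 = 00100011
Binary: 01001001.10010111.11111011.00100011


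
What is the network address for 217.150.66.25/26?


IP:   11011001.10010110.01000010.00011001
Mask: 11111111.11111111.11111111.11000000
AND operation:
Net:  11011001.10010110.01000010.00000000
Network: 217.150.66.0/26


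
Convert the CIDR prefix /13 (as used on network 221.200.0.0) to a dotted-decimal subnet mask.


/13 means 13 network bits, 19 host bits
Binary: 11111111111110000000000000000000
Mask: 255.248.0.0


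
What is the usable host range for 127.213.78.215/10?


Network: 127.192.0.0
Broadcast: 127.255.255.255
First usable = network + 1
Last usable = broadcast - 1
Range: 127.192.0.1 to 127.255.255.254


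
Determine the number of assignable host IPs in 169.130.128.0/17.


Host bits = 32 - 17 = 15
Total addresses = 2^15 = 32768
Usable = total - 2 (network and broadcast)
Usable hosts: 32766


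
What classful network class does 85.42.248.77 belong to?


First octet: 85
Binary: 01010101
0xxxxxxx -> Class A (1-126)
Class A, default mask 255.0.0.0 (/8)


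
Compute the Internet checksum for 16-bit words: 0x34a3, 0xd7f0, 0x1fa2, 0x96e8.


Sum all words (with carry folding):
+ 0x34a3 = 0x34a3
+ 0xd7f0 = 0x0c94
+ 0x1fa2 = 0x2c36
+ 0x96e8 = 0xc31e
One's complement: ~0xc31e
Checksum = 0x3ce1


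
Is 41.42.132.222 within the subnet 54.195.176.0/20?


Subnet network: 54.195.176.0
Test IP AND mask: 41.42.128.0
No, 41.42.132.222 is not in 54.195.176.0/20


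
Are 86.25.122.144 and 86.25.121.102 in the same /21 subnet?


Mask: 255.255.248.0
86.25.122.144 AND mask = 86.25.120.0
86.25.121.102 AND mask = 86.25.120.0
Yes, same subnet (86.25.120.0)


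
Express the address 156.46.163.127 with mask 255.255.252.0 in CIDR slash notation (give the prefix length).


Binary: 11111111.11111111.11111100.00000000
Count leading 1s
Prefix: /22


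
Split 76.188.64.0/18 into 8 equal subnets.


New prefix = 18 + 3 = 21
Each subnet has 2048 addresses
  76.188.64.0/21
  76.188.72.0/21
  76.188.80.0/21
  76.188.88.0/21
  76.188.96.0/21
  76.188.104.0/21
  76.188.112.0/21
  76.188.120.0/21
Subnets: 76.188.64.0/21, 76.188.72.0/21, 76.188.80.0/21, 76.188.88.0/21, 76.188.96.0/21, 76.188.104.0/21, 76.188.112.0/21, 76.188.120.0/21


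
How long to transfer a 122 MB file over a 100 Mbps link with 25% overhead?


Effective throughput = 100 * (1 - 25/100) = 75 Mbps
File size in Mb = 122 * 8 = 976 Mb
Time = 976 / 75
Time = 13.0133 seconds


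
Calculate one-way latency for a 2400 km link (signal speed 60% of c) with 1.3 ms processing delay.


Speed = 0.6 * 3e5 km/s = 180000 km/s
Propagation delay = 2400 / 180000 = 0.0133 s = 13.3333 ms
Processing delay = 1.3 ms
Total one-way latency = 14.6333 ms


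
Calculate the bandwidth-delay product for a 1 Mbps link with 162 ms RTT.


BDP = bandwidth * RTT
= 1 Mbps * 162 ms
= 1 * 1e6 * 162 / 1000 bits
= 162000 bits
= 20250 bytes
= 19.7754 KB
BDP = 162000 bits (20250 bytes)


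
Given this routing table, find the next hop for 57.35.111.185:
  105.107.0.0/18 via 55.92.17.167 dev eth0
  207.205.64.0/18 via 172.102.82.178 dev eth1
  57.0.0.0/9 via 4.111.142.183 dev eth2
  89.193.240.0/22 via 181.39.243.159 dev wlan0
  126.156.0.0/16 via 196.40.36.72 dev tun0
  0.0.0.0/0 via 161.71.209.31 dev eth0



Longest prefix match for 57.35.111.185:
  /18 105.107.0.0: no
  /18 207.205.64.0: no
  /9 57.0.0.0: MATCH
  /22 89.193.240.0: no
  /16 126.156.0.0: no
  /0 0.0.0.0: MATCH
Selected: next-hop 4.111.142.183 via eth2 (matched /9)


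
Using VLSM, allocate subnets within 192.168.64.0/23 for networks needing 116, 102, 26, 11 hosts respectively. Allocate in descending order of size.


116 hosts -> /25 (126 usable): 192.168.64.0/25
102 hosts -> /25 (126 usable): 192.168.64.128/25
26 hosts -> /27 (30 usable): 192.168.65.0/27
11 hosts -> /28 (14 usable): 192.168.65.32/28
Allocation: 192.168.64.0/25 (116 hosts, 126 usable); 192.168.64.128/25 (102 hosts, 126 usable); 192.168.65.0/27 (26 hosts, 30 usable); 192.168.65.32/28 (11 hosts, 14 usable)


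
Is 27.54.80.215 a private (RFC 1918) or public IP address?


RFC 1918 private ranges:
  10.0.0.0/8 (10.0.0.0 - 10.255.255.255)
  172.16.0.0/12 (172.16.0.0 - 172.31.255.255)
  192.168.0.0/16 (192.168.0.0 - 192.168.255.255)
Public (not in any RFC 1918 range)


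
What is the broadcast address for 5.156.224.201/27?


Network: 5.156.224.192/27
Host bits = 5
Set all host bits to 1:
Broadcast: 5.156.224.223


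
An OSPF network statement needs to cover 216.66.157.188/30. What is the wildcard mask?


Subnet mask: 255.255.255.252
Wildcard = 255.255.255.255 - subnet mask
255 - 255 = 0
255 - 255 = 0
255 - 255 = 0
255 - 252 = 3
Wildcard: 0.0.0.3


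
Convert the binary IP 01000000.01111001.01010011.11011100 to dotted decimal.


01000000 = 64
01111001 = 121
01010011 = 83
11011100 = 220
IP: 64.121.83.220


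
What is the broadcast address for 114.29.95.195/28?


Network: 114.29.95.192/28
Host bits = 4
Set all host bits to 1:
Broadcast: 114.29.95.207


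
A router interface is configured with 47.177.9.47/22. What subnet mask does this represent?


/22 means 22 network bits, 10 host bits
Binary: 11111111111111111111110000000000
Mask: 255.255.252.0


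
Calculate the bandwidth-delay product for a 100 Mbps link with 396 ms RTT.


BDP = bandwidth * RTT
= 100 Mbps * 396 ms
= 100 * 1e6 * 396 / 1000 bits
= 39600000 bits
= 4950000 bytes
= 4833.9844 KB
BDP = 39600000 bits (4950000 bytes)


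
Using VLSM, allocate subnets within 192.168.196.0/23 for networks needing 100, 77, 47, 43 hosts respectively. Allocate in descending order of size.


100 hosts -> /25 (126 usable): 192.168.196.0/25
77 hosts -> /25 (126 usable): 192.168.196.128/25
47 hosts -> /26 (62 usable): 192.168.197.0/26
43 hosts -> /26 (62 usable): 192.168.197.64/26
Allocation: 192.168.196.0/25 (100 hosts, 126 usable); 192.168.196.128/25 (77 hosts, 126 usable); 192.168.197.0/26 (47 hosts, 62 usable); 192.168.197.64/26 (43 hosts, 62 usable)


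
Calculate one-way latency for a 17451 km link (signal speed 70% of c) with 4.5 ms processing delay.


Speed = 0.7 * 3e5 km/s = 210000 km/s
Propagation delay = 17451 / 210000 = 0.0831 s = 83.1 ms
Processing delay = 4.5 ms
Total one-way latency = 87.6 ms


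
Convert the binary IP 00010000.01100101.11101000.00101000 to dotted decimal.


00010000 = 16
01100101 = 101
11101000 = 232
00101000 = 40
IP: 16.101.232.40


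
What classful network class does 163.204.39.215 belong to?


First octet: 163
Binary: 10100011
10xxxxxx -> Class B (128-191)
Class B, default mask 255.255.0.0 (/16)


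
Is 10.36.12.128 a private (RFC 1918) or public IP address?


RFC 1918 private ranges:
  10.0.0.0/8 (10.0.0.0 - 10.255.255.255)
  172.16.0.0/12 (172.16.0.0 - 172.31.255.255)
  192.168.0.0/16 (192.168.0.0 - 192.168.255.255)
Private (in 10.0.0.0/8)


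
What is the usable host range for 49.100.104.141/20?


Network: 49.100.96.0
Broadcast: 49.100.111.255
First usable = network + 1
Last usable = broadcast - 1
Range: 49.100.96.1 to 49.100.111.254


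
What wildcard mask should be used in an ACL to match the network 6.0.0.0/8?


Subnet mask: 255.0.0.0
Wildcard = 255.255.255.255 - subnet mask
255 - 255 = 0
255 - 0 = 255
255 - 0 = 255
255 - 0 = 255
Wildcard: 0.255.255.255


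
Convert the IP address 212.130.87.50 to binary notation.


212 = 11010100
130 = 10000010
87 = 01010111
50 = 00110010
Binary: 11010100.10000010.01010111.00110010


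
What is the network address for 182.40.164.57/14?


IP:   10110110.00101000.10100100.00111001
Mask: 11111111.11111100.00000000.00000000
AND operation:
Net:  10110110.00101000.00000000.00000000
Network: 182.40.0.0/14


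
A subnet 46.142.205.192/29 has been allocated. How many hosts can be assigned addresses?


Host bits = 32 - 29 = 3
Total addresses = 2^3 = 8
Usable = total - 2 (network and broadcast)
Usable hosts: 6


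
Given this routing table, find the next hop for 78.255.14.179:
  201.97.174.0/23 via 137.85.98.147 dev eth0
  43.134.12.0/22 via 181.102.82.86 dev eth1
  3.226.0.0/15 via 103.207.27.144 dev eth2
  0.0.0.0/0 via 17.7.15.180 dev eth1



Longest prefix match for 78.255.14.179:
  /23 201.97.174.0: no
  /22 43.134.12.0: no
  /15 3.226.0.0: no
  /0 0.0.0.0: MATCH
Selected: next-hop 17.7.15.180 via eth1 (matched /0)


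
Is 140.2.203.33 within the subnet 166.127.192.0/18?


Subnet network: 166.127.192.0
Test IP AND mask: 140.2.192.0
No, 140.2.203.33 is not in 166.127.192.0/18


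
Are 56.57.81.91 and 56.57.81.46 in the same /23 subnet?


Mask: 255.255.254.0
56.57.81.91 AND mask = 56.57.80.0
56.57.81.46 AND mask = 56.57.80.0
Yes, same subnet (56.57.80.0)


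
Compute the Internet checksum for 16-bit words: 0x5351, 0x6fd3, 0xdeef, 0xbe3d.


Sum all words (with carry folding):
+ 0x5351 = 0x5351
+ 0x6fd3 = 0xc324
+ 0xdeef = 0xa214
+ 0xbe3d = 0x6052
One's complement: ~0x6052
Checksum = 0x9fad


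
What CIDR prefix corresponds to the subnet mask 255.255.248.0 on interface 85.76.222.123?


Binary: 11111111.11111111.11111000.00000000
Count leading 1s
Prefix: /21


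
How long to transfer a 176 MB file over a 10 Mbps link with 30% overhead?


Effective throughput = 10 * (1 - 30/100) = 7 Mbps
File size in Mb = 176 * 8 = 1408 Mb
Time = 1408 / 7
Time = 201.1429 seconds


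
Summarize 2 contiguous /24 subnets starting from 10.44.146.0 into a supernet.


Original prefix: /24
Number of subnets: 2 = 2^1
New prefix = 24 - 1 = 23
Supernet: 10.44.146.0/23


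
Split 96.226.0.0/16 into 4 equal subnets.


New prefix = 16 + 2 = 18
Each subnet has 16384 addresses
  96.226.0.0/18
  96.226.64.0/18
  96.226.128.0/18
  96.226.192.0/18
Subnets: 96.226.0.0/18, 96.226.64.0/18, 96.226.128.0/18, 96.226.192.0/18


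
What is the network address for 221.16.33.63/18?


IP:   11011101.00010000.00100001.00111111
Mask: 11111111.11111111.11000000.00000000
AND operation:
Net:  11011101.00010000.00000000.00000000
Network: 221.16.0.0/18


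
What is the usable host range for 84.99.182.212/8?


Network: 84.0.0.0
Broadcast: 84.255.255.255
First usable = network + 1
Last usable = broadcast - 1
Range: 84.0.0.1 to 84.255.255.254


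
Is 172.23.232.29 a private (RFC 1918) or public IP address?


RFC 1918 private ranges:
  10.0.0.0/8 (10.0.0.0 - 10.255.255.255)
  172.16.0.0/12 (172.16.0.0 - 172.31.255.255)
  192.168.0.0/16 (192.168.0.0 - 192.168.255.255)
Private (in 172.16.0.0/12)


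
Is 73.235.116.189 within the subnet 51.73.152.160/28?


Subnet network: 51.73.152.160
Test IP AND mask: 73.235.116.176
No, 73.235.116.189 is not in 51.73.152.160/28


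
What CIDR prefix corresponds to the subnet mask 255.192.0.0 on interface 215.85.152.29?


Binary: 11111111.11000000.00000000.00000000
Count leading 1s
Prefix: /10


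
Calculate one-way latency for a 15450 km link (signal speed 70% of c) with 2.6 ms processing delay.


Speed = 0.7 * 3e5 km/s = 210000 km/s
Propagation delay = 15450 / 210000 = 0.0736 s = 73.5714 ms
Processing delay = 2.6 ms
Total one-way latency = 76.1714 ms


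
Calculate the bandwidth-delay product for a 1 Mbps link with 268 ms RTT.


BDP = bandwidth * RTT
= 1 Mbps * 268 ms
= 1 * 1e6 * 268 / 1000 bits
= 268000 bits
= 33500 bytes
= 32.7148 KB
BDP = 268000 bits (33500 bytes)


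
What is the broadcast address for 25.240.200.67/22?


Network: 25.240.200.0/22
Host bits = 10
Set all host bits to 1:
Broadcast: 25.240.203.255


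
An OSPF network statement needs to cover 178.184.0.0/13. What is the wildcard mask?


Subnet mask: 255.248.0.0
Wildcard = 255.255.255.255 - subnet mask
255 - 255 = 0
255 - 248 = 7
255 - 0 = 255
255 - 0 = 255
Wildcard: 0.7.255.255


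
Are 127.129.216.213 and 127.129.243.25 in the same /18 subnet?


Mask: 255.255.192.0
127.129.216.213 AND mask = 127.129.192.0
127.129.243.25 AND mask = 127.129.192.0
Yes, same subnet (127.129.192.0)


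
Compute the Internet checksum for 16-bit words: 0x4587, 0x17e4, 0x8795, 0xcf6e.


Sum all words (with carry folding):
+ 0x4587 = 0x4587
+ 0x17e4 = 0x5d6b
+ 0x8795 = 0xe500
+ 0xcf6e = 0xb46f
One's complement: ~0xb46f
Checksum = 0x4b90


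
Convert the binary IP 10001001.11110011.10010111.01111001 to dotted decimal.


10001001 = 137
11110011 = 243
10010111 = 151
01111001 = 121
IP: 137.243.151.121


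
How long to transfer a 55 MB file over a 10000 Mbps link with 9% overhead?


Effective throughput = 10000 * (1 - 9/100) = 9100 Mbps
File size in Mb = 55 * 8 = 440 Mb
Time = 440 / 9100
Time = 0.0484 seconds


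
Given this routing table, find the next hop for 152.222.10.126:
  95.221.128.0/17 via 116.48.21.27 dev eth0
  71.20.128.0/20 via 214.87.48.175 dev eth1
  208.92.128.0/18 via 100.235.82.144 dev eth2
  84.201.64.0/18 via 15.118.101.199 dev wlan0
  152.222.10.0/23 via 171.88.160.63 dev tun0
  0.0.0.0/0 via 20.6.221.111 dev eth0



Longest prefix match for 152.222.10.126:
  /17 95.221.128.0: no
  /20 71.20.128.0: no
  /18 208.92.128.0: no
  /18 84.201.64.0: no
  /23 152.222.10.0: MATCH
  /0 0.0.0.0: MATCH
Selected: next-hop 171.88.160.63 via tun0 (matched /23)


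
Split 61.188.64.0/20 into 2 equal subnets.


New prefix = 20 + 1 = 21
Each subnet has 2048 addresses
  61.188.64.0/21
  61.188.72.0/21
Subnets: 61.188.64.0/21, 61.188.72.0/21


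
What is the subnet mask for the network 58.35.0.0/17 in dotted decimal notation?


/17 means 17 network bits, 15 host bits
Binary: 11111111111111111000000000000000
Mask: 255.255.128.0


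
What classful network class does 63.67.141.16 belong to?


First octet: 63
Binary: 00111111
0xxxxxxx -> Class A (1-126)
Class A, default mask 255.0.0.0 (/8)


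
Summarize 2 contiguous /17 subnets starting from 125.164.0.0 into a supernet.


Original prefix: /17
Number of subnets: 2 = 2^1
New prefix = 17 - 1 = 16
Supernet: 125.164.0.0/16


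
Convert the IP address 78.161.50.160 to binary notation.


78 = 01001110
161 = 10100001
50 = 00110010
160 = 10100000
Binary: 01001110.10100001.00110010.10100000


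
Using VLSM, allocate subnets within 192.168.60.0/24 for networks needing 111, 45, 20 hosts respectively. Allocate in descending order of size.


111 hosts -> /25 (126 usable): 192.168.60.0/25
45 hosts -> /26 (62 usable): 192.168.60.128/26
20 hosts -> /27 (30 usable): 192.168.60.192/27
Allocation: 192.168.60.0/25 (111 hosts, 126 usable); 192.168.60.128/26 (45 hosts, 62 usable); 192.168.60.192/27 (20 hosts, 30 usable)


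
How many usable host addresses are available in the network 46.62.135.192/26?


Host bits = 32 - 26 = 6
Total addresses = 2^6 = 64
Usable = total - 2 (network and broadcast)
Usable hosts: 62


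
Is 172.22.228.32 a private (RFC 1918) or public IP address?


RFC 1918 private ranges:
  10.0.0.0/8 (10.0.0.0 - 10.255.255.255)
  172.16.0.0/12 (172.16.0.0 - 172.31.255.255)
  192.168.0.0/16 (192.168.0.0 - 192.168.255.255)
Private (in 172.16.0.0/12)


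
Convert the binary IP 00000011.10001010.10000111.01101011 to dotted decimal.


00000011 = 3
10001010 = 138
10000111 = 135
01101011 = 107
IP: 3.138.135.107


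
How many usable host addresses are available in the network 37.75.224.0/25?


Host bits = 32 - 25 = 7
Total addresses = 2^7 = 128
Usable = total - 2 (network and broadcast)
Usable hosts: 126


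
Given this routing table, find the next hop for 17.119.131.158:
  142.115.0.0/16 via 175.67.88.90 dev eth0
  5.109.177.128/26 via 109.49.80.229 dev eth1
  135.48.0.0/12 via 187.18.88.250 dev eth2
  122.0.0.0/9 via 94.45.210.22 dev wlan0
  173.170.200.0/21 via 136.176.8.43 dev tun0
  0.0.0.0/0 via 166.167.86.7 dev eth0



Longest prefix match for 17.119.131.158:
  /16 142.115.0.0: no
  /26 5.109.177.128: no
  /12 135.48.0.0: no
  /9 122.0.0.0: no
  /21 173.170.200.0: no
  /0 0.0.0.0: MATCH
Selected: next-hop 166.167.86.7 via eth0 (matched /0)


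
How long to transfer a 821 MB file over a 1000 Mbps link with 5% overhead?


Effective throughput = 1000 * (1 - 5/100) = 950 Mbps
File size in Mb = 821 * 8 = 6568 Mb
Time = 6568 / 950
Time = 6.9137 seconds


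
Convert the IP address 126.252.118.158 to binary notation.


126 = 01111110
252 = 11111100
118 = 01110110
158 = 10011110
Binary: 01111110.11111100.01110110.10011110


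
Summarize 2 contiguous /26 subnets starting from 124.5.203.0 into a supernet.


Original prefix: /26
Number of subnets: 2 = 2^1
New prefix = 26 - 1 = 25
Supernet: 124.5.203.0/25


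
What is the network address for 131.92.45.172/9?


IP:   10000011.01011100.00101101.10101100
Mask: 11111111.10000000.00000000.00000000
AND operation:
Net:  10000011.00000000.00000000.00000000
Network: 131.0.0.0/9


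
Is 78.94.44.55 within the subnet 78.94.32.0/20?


Subnet network: 78.94.32.0
Test IP AND mask: 78.94.32.0
Yes, 78.94.44.55 is in 78.94.32.0/20


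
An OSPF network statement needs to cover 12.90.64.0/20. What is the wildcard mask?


Subnet mask: 255.255.240.0
Wildcard = 255.255.255.255 - subnet mask
255 - 255 = 0
255 - 255 = 0
255 - 240 = 15
255 - 0 = 255
Wildcard: 0.0.15.255


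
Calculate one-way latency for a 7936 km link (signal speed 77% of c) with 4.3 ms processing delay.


Speed = 0.77 * 3e5 km/s = 231000 km/s
Propagation delay = 7936 / 231000 = 0.0344 s = 34.355 ms
Processing delay = 4.3 ms
Total one-way latency = 38.655 ms


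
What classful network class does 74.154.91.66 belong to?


First octet: 74
Binary: 01001010
0xxxxxxx -> Class A (1-126)
Class A, default mask 255.0.0.0 (/8)


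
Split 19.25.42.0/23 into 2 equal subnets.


New prefix = 23 + 1 = 24
Each subnet has 256 addresses
  19.25.42.0/24
  19.25.43.0/24
Subnets: 19.25.42.0/24, 19.25.43.0/24


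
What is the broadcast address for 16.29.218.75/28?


Network: 16.29.218.64/28
Host bits = 4
Set all host bits to 1:
Broadcast: 16.29.218.79


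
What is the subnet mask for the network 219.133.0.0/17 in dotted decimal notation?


/17 means 17 network bits, 15 host bits
Binary: 11111111111111111000000000000000
Mask: 255.255.128.0


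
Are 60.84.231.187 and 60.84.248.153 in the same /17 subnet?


Mask: 255.255.128.0
60.84.231.187 AND mask = 60.84.128.0
60.84.248.153 AND mask = 60.84.128.0
Yes, same subnet (60.84.128.0)


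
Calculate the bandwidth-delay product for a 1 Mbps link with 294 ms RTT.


BDP = bandwidth * RTT
= 1 Mbps * 294 ms
= 1 * 1e6 * 294 / 1000 bits
= 294000 bits
= 36750 bytes
= 35.8887 KB
BDP = 294000 bits (36750 bytes)


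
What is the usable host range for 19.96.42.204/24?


Network: 19.96.42.0
Broadcast: 19.96.42.255
First usable = network + 1
Last usable = broadcast - 1
Range: 19.96.42.1 to 19.96.42.254


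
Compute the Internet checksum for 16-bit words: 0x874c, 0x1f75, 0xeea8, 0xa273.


Sum all words (with carry folding):
+ 0x874c = 0x874c
+ 0x1f75 = 0xa6c1
+ 0xeea8 = 0x956a
+ 0xa273 = 0x37de
One's complement: ~0x37de
Checksum = 0xc821


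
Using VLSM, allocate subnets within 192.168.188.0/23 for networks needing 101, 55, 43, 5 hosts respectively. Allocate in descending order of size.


101 hosts -> /25 (126 usable): 192.168.188.0/25
55 hosts -> /26 (62 usable): 192.168.188.128/26
43 hosts -> /26 (62 usable): 192.168.188.192/26
5 hosts -> /29 (6 usable): 192.168.189.0/29
Allocation: 192.168.188.0/25 (101 hosts, 126 usable); 192.168.188.128/26 (55 hosts, 62 usable); 192.168.188.192/26 (43 hosts, 62 usable); 192.168.189.0/29 (5 hosts, 6 usable)


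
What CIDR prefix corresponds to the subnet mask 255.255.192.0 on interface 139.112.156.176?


Binary: 11111111.11111111.11000000.00000000
Count leading 1s
Prefix: /18


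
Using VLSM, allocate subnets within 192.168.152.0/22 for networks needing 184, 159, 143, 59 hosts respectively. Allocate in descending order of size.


184 hosts -> /24 (254 usable): 192.168.152.0/24
159 hosts -> /24 (254 usable): 192.168.153.0/24
143 hosts -> /24 (254 usable): 192.168.154.0/24
59 hosts -> /26 (62 usable): 192.168.155.0/26
Allocation: 192.168.152.0/24 (184 hosts, 254 usable); 192.168.153.0/24 (159 hosts, 254 usable); 192.168.154.0/24 (143 hosts, 254 usable); 192.168.155.0/26 (59 hosts, 62 usable)


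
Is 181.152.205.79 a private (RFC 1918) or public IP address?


RFC 1918 private ranges:
  10.0.0.0/8 (10.0.0.0 - 10.255.255.255)
  172.16.0.0/12 (172.16.0.0 - 172.31.255.255)
  192.168.0.0/16 (192.168.0.0 - 192.168.255.255)
Public (not in any RFC 1918 range)
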